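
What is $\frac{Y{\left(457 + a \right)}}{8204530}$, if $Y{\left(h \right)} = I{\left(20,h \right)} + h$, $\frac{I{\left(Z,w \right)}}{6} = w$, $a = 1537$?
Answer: $\frac{6979}{4102265} \approx 0.0017013$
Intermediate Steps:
$I{\left(Z,w \right)} = 6 w$
$Y{\left(h \right)} = 7 h$ ($Y{\left(h \right)} = 6 h + h = 7 h$)
$\frac{Y{\left(457 + a \right)}}{8204530} = \frac{7 \left(457 + 1537\right)}{8204530} = 7 \cdot 1994 \cdot \frac{1}{8204530} = 13958 \cdot \frac{1}{8204530} = \frac{6979}{4102265}$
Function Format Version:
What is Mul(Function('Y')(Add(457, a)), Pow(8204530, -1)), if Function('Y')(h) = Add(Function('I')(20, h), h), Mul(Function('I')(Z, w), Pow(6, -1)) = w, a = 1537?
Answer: Rational(6979, 4102265) ≈ 0.0017013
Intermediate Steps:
Function('I')(Z, w) = Mul(6, w)
Function('Y')(h) = Mul(7, h) (Function('Y')(h) = Add(Mul(6, h), h) = Mul(7, h))
Mul(Function('Y')(Add(457, a)), Pow(8204530, -1)) = Mul(Mul(7, Add(457, 1537)), Pow(8204530, -1)) = Mul(Mul(7, 1994), Rational(1, 8204530)) = Mul(13958, Rational(1, 8204530)) = Rational(6979, 4102265)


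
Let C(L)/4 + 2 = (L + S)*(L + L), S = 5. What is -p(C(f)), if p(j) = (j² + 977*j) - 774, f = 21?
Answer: -23268546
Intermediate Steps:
C(L) = -8 + 8*L*(5 + L) (C(L) = -8 + 4*((L + 5)*(L + L)) = -8 + 4*((5 + L)*(2*L)) = -8 + 4*(2*L*(5 + L)) = -8 + 8*L*(5 + L))
p(j) = -774 + j² + 977*j
-p(C(f)) = -(-774 + (-8 + 8*21² + 40*21)² + 977*(-8 + 8*21² + 40*21)) = -(-774 + (-8 + 8*441 + 840)² + 977*(-8 + 8*441 + 840)) = -(-774 + (-8 + 3528 + 840)² + 977*(-8 + 3528 + 840)) = -(-774 + 4360² + 977*4360) = -(-774 + 19009600 + 4259720) = -1*23268546 = -23268546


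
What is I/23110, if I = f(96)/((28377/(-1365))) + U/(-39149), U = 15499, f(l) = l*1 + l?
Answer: -108080657/259329488970 ≈ -0.00041677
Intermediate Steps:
f(l) = 2*l (f(l) = l + l = 2*l)
I = -108080657/11221527 (I = (2*96)/((28377/(-1365))) + 15499/(-39149) = 192/((28377*(-1/1365))) + 15499*(-1/39149) = 192/(-9459/455) - 1409/3559 = 192*(-455/9459) - 1409/3559 = -29120/3153 - 1409/3559 = -108080657/11221527 ≈ -9.6315)
I/23110 = -108080657/11221527/23110 = -108080657/11221527*1/23110 = -108080657/259329488970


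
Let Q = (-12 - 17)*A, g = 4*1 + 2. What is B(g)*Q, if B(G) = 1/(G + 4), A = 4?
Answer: -58/5 ≈ -11.600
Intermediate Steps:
g = 6 (g = 4 + 2 = 6)
B(G) = 1/(4 + G)
Q = -116 (Q = (-12 - 17)*4 = -29*4 = -116)
B(g)*Q = -116/(4 + 6) = -116/10 = (⅒)*(-116) = -58/5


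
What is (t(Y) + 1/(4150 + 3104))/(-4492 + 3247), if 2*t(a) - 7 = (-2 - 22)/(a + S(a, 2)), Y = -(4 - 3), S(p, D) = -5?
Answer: -19949/4515615 ≈ -0.0044178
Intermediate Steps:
Y = -1 (Y = -1*1 = -1)
t(a) = 7/2 - 12/(-5 + a) (t(a) = 7/2 + ((-2 - 22)/(a - 5))/2 = 7/2 + (-24/(-5 + a))/2 = 7/2 - 12/(-5 + a))
(t(Y) + 1/(4150 + 3104))/(-4492 + 3247) = ((-59 + 7*(-1))/(2*(-5 - 1)) + 1/(4150 + 3104))/(-4492 + 3247) = ((1/2)*(-59 - 7)/(-6) + 1/7254)/(-1245) = ((1/2)*(-1/6)*(-66) + 1/7254)*(-1/1245) = (11/2 + 1/7254)*(-1/1245) = (19949/3627)*(-1/1245) = -19949/4515615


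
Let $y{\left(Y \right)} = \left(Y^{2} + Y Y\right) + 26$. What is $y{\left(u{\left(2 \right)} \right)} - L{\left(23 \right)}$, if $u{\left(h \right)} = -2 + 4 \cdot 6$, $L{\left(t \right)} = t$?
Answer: $971$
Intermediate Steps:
$u{\left(h \right)} = 22$ ($u{\left(h \right)} = -2 + 24 = 22$)
$y{\left(Y \right)} = 26 + 2 Y^{2}$ ($y{\left(Y \right)} = \left(Y^{2} + Y^{2}\right) + 26 = 2 Y^{2} + 26 = 26 + 2 Y^{2}$)
$y{\left(u{\left(2 \right)} \right)} - L{\left(23 \right)} = \left(26 + 2 \cdot 22^{2}\right) - 23 = \left(26 + 2 \cdot 484\right) - 23 = \left(26 + 968\right) - 23 = 994 - 23 = 971$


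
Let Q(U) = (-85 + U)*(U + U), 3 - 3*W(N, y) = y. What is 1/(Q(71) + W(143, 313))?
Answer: -3/6274 ≈ -0.00047816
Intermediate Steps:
W(N, y) = 1 - y/3
Q(U) = 2*U*(-85 + U) (Q(U) = (-85 + U)*(2*U) = 2*U*(-85 + U))
1/(Q(71) + W(143, 313)) = 1/(2*71*(-85 + 71) + (1 - 1/3*313)) = 1/(2*71*(-14) + (1 - 313/3)) = 1/(-1988 - 310/3) = 1/(-6274/3) = -3/6274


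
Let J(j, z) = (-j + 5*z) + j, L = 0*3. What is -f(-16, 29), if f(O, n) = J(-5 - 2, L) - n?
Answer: 29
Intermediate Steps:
L = 0
J(j, z) = 5*z
f(O, n) = -n (f(O, n) = 5*0 - n = 0 - n = -n)
-f(-16, 29) = -(-1)*29 = -1*(-29) = 29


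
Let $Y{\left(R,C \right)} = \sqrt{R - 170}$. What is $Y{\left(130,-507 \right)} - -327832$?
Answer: $327832 + 2 i \sqrt{10} \approx 3.2783 \cdot 10^{5} + 6.3246 i$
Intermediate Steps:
$Y{\left(R,C \right)} = \sqrt{-170 + R}$
$Y{\left(130,-507 \right)} - -327832 = \sqrt{-170 + 130} - -327832 = \sqrt{-40} + 327832 = 2 i \sqrt{10} + 327832 = 327832 + 2 i \sqrt{10}$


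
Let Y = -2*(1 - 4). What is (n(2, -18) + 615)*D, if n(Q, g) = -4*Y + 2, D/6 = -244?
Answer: -868152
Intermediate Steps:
D = -1464 (D = 6*(-244) = -1464)
Y = 6 (Y = -2*(-3) = 6)
n(Q, g) = -22 (n(Q, g) = -4*6 + 2 = -24 + 2 = -22)
(n(2, -18) + 615)*D = (-22 + 615)*(-1464) = 593*(-1464) = -868152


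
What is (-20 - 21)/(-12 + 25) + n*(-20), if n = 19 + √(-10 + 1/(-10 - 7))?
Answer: -4981/13 - 60*I*√323/17 ≈ -383.15 - 63.431*I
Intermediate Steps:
n = 19 + 3*I*√323/17 (n = 19 + √(-10 + 1/(-17)) = 19 + √(-10 - 1/17) = 19 + √(-171/17) = 19 + 3*I*√323/17 ≈ 19.0 + 3.1716*I)
(-20 - 21)/(-12 + 25) + n*(-20) = (-20 - 21)/(-12 + 25) + (19 + 3*I*√323/17)*(-20) = -41/13 + (-380 - 60*I*√323/17) = -4981/13 - 60*I*√323/17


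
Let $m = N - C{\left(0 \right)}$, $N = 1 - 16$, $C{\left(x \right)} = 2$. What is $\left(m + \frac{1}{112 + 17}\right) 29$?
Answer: $- \frac{63568}{129} \approx -492.78$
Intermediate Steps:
$N = -15$
$m = -17$ ($m = -15 - 2 = -17$)
$\left(m + \frac{1}{112 + 17}\right) 29 = \left(-17 + \frac{1}{112 + 17}\right) 29 = \left(-17 + \frac{1}{129}\right) 29 = \left(- \frac{2192}{129}\right) 29 = - \frac{63568}{129}$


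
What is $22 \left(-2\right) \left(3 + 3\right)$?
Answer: $-264$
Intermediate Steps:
$22 \left(-2\right) \left(3 + 3\right) = \left(-44\right) 6 = -264$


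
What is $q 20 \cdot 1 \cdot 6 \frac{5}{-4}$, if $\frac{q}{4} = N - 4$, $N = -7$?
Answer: $6600$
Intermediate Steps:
$q = -44$ ($q = 4 \left(-7 - 4\right) = 4 \left(-11\right) = -44$)
$q 20 \cdot 1 \cdot 6 \frac{5}{-4} = \left(-44\right) 20 \cdot 1 \cdot 6 \frac{5}{-4} = - 880 \cdot 6 \cdot 5 \left(- \frac{1}{4}\right) = - 880 \cdot 6 \left(- \frac{5}{4}\right) = \left(-880\right) \left(- \frac{15}{2}\right) = 6600$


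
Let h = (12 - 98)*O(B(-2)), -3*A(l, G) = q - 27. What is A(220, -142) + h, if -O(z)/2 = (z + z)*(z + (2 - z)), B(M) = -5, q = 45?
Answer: -3446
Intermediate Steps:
O(z) = -8*z (O(z) = -2*(z + z)*(z + (2 - z)) = -2*2*z*2 = -8*z)
A(l, G) = -6 (A(l, G) = -(45 - 27)/3 = -1/3*18 = -6)
h = -3440 (h = (12 - 98)*(-8*(-5)) = -86*40 = -3440)
A(220, -142) + h = -6 - 3440 = -3446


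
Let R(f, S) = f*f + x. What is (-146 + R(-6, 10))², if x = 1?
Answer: 11881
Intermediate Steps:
R(f, S) = 1 + f² (R(f, S) = f*f + 1 = f² + 1 = 1 + f²)
(-146 + R(-6, 10))² = (-146 + (1 + (-6)²))² = (-146 + (1 + 36))² = (-146 + 37)² = (-109)² = 11881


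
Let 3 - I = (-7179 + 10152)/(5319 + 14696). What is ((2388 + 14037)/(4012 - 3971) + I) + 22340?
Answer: 18663625427/820615 ≈ 22743.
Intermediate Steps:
I = 57072/20015 (I = 3 - (-7179 + 10152)/(5319 + 14696) = 3 - 2973/20015 = 57072/20015 ≈ 2.8515)
((2388 + 14037)/(4012 - 3971) + I) + 22340 = ((2388 + 14037)/(4012 - 3971) + 57072/20015) + 22340 = (16425/41 + 57072/20015) + 22340 = 331086327/820615 + 22340 = 18663625427/820615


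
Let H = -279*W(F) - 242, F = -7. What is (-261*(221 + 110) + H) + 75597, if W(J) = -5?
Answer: -9641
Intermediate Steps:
H = 1153 (H = -279*(-5) - 242 = 1395 - 242 = 1153)
(-261*(221 + 110) + H) + 75597 = (-261*(221 + 110) + 1153) + 75597 = (-261*331 + 1153) + 75597 = (-86391 + 1153) + 75597 = -85238 + 75597 = -9641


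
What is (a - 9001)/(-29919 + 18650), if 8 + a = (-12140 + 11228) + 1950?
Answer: 7971/11269 ≈ 0.70734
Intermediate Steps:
a = 1030 (a = -8 + ((-12140 + 11228) + 1950) = -8 + (-912 + 1950) = -8 + 1038 = 1030)
(a - 9001)/(-29919 + 18650) = (1030 - 9001)/(-29919 + 18650) = -7971/(-11269) = -7971*(-1/11269) = 7971/11269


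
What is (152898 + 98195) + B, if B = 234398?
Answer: 485491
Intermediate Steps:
(152898 + 98195) + B = (152898 + 98195) + 234398 = 251093 + 234398 = 485491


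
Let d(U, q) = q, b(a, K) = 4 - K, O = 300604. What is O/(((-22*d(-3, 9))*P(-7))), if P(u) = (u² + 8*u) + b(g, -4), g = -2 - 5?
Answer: -150302/99 ≈ -1518.2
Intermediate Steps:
g = -7
P(u) = 8 + u² + 8*u (P(u) = (u² + 8*u) + (4 - 1*(-4)) = (u² + 8*u) + (4 + 4) = (u² + 8*u) + 8 = 8 + u² + 8*u)
O/(((-22*d(-3, 9))*P(-7))) = 300604/(((-22*9)*(8 + (-7)² + 8*(-7)))) = 300604/((-198*(8 + 49 - 56))) = 300604/((-198*1)) = 300604/(-198) = 300604*(-1/198) = -150302/99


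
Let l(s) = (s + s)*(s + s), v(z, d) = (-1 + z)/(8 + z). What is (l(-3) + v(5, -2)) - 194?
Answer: -2050/13 ≈ -157.69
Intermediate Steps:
v(z, d) = (-1 + z)/(8 + z)
l(s) = 4*s**2 (l(s) = (2*s)*(2*s) = 4*s**2)
(l(-3) + v(5, -2)) - 194 = (4*(-3)**2 + (-1 + 5)/(8 + 5)) - 194 = (4*9 + 4/13) - 194 = (36 + (1/13)*4) - 194 = (36 + 4/13) - 194 = 472/13 - 194 = -2050/13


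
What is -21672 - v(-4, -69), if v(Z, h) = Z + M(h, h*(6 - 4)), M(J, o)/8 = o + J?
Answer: -20012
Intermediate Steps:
M(J, o) = 8*J + 8*o (M(J, o) = 8*(o + J) = 8*(J + o) = 8*J + 8*o)
v(Z, h) = Z + 24*h (v(Z, h) = Z + (8*h + 8*(h*(6 - 4))) = Z + (8*h + 8*(h*2)) = Z + (8*h + 8*(2*h)) = Z + (8*h + 16*h) = Z + 24*h)
-21672 - v(-4, -69) = -21672 - (-4 + 24*(-69)) = -21672 - (-4 - 1656) = -21672 - 1*(-1660) = -21672 + 1660 = -20012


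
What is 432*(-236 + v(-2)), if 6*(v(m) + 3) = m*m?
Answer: -102960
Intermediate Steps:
v(m) = -3 + m²/6 (v(m) = -3 + (m*m)/6 = -3 + m²/6)
432*(-236 + v(-2)) = 432*(-236 + (-3 + (⅙)*(-2)²)) = 432*(-236 + (-3 + (⅙)*4)) = 432*(-236 + (-3 + ⅔)) = 432*(-236 - 7/3) = 432*(-715/3) = -102960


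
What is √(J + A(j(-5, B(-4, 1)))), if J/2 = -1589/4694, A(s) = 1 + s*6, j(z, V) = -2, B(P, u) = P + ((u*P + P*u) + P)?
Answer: I*√64321882/2347 ≈ 3.4172*I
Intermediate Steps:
B(P, u) = 2*P + 2*P*u (B(P, u) = P + ((P*u + P*u) + P) = P + (2*P*u + P) = P + (P + 2*P*u) = 2*P + 2*P*u)
A(s) = 1 + 6*s
J = -1589/2347 (J = 2*(-1589/4694) = -1589/2347 ≈ -0.67703)
√(J + A(j(-5, B(-4, 1)))) = √(-1589/2347 + (1 + 6*(-2))) = √(-1589/2347 + (1 - 12)) = √(-1589/2347 - 11) = √(-27406/2347) = I*√64321882/2347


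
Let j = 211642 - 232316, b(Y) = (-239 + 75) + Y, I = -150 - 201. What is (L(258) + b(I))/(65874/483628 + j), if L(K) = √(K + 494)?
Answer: 124534210/4999229699 - 967256*√47/4999229699 ≈ 0.023584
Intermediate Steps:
L(K) = √(494 + K)
I = -351
b(Y) = -164 + Y
j = -20674
(L(258) + b(I))/(65874/483628 + j) = (√(494 + 258) + (-164 - 351))/(65874/483628 - 20674) = (√752 - 515)/(65874*(1/483628) - 20674) = (4*√47 - 515)/(32937/241814 - 20674) = (-515 + 4*√47)/(-4999229699/241814) = (-515 + 4*√47)*(-241814/4999229699) = 124534210/4999229699 - 967256*√47/4999229699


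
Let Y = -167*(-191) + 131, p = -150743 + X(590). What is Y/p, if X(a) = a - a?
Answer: -32028/150743 ≈ -0.21247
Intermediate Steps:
X(a) = 0
p = -150743 (p = -150743 + 0 = -150743)
Y = 32028 (Y = 31897 + 131 = 32028)
Y/p = 32028/(-150743) = 32028*(-1/150743) = -32028/150743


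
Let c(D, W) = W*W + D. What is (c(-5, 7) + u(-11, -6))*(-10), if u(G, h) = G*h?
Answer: -1100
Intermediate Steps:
c(D, W) = D + W² (c(D, W) = W² + D = D + W²)
(c(-5, 7) + u(-11, -6))*(-10) = ((-5 + 7²) - 11*(-6))*(-10) = ((-5 + 49) + 66)*(-10) = (44 + 66)*(-10) = 110*(-10) = -1100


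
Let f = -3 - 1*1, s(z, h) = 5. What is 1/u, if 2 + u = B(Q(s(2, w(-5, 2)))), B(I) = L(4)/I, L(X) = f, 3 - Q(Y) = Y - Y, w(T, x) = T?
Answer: -3/10 ≈ -0.30000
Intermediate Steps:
Q(Y) = 3 (Q(Y) = 3 - (Y - Y) = 3 - 1*0 = 3 + 0 = 3)
f = -4 (f = -3 - 1 = -4)
L(X) = -4
B(I) = -4/I
u = -10/3 (u = -2 - 4/3 = -10/3 ≈ -3.3333)
1/u = 1/(-10/3) = -3/10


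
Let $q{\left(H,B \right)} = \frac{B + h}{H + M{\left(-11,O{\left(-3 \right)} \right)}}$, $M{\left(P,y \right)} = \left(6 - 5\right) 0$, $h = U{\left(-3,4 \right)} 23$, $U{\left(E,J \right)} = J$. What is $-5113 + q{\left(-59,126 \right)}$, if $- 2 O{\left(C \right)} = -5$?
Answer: $- \frac{301885}{59} \approx -5116.7$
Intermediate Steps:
$O{\left(C \right)} = \frac{5}{2}$ ($O{\left(C \right)} = \left(- \frac{1}{2}\right) \left(-5\right) = \frac{5}{2}$)
$h = 92$ ($h = 4 \cdot 23 = 92$)
$M{\left(P,y \right)} = 0$ ($M{\left(P,y \right)} = \left(6 - 5\right) 0 = 1 \cdot 0 = 0$)
$q{\left(H,B \right)} = \frac{92 + B}{H}$ ($q{\left(H,B \right)} = \frac{B + 92}{H + 0} = \frac{92 + B}{H}$)
$-5113 + q{\left(-59,126 \right)} = -5113 + \frac{92 + 126}{-59} = -5113 - \frac{218}{59} = - \frac{301885}{59}$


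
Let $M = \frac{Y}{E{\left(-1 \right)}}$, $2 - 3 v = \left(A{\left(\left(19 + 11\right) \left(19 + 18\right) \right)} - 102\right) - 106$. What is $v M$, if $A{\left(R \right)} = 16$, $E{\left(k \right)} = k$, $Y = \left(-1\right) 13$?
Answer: $\frac{2522}{3} \approx 840.67$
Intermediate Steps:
$Y = -13$
$v = \frac{194}{3}$ ($v = \frac{2}{3} - \frac{\left(16 - 102\right) - 106}{3} = \frac{2}{3} - \frac{-86 - 106}{3} = \frac{2}{3} - -64 = \frac{2}{3} + 64 = \frac{194}{3} \approx 64.667$)
$M = 13$ ($M = - \frac{13}{-1} = \left(-13\right) \left(-1\right) = 13$)
$v M = \frac{194}{3} \cdot 13 = \frac{2522}{3}$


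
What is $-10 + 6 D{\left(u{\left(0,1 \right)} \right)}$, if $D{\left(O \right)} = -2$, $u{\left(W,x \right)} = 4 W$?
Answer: $-22$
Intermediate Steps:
$-10 + 6 D{\left(u{\left(0,1 \right)} \right)} = -10 + 6 \left(-2\right) = -10 - 12 = -22$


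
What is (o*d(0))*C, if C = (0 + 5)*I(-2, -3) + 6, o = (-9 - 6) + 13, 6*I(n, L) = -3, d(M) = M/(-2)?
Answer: 0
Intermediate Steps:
d(M) = -M/2 (d(M) = M*(-½) = -M/2)
I(n, L) = -½ (I(n, L) = (⅙)*(-3) = -½)
o = -2 (o = -15 + 13 = -2)
C = 7/2 (C = (0 + 5)*(-½) + 6 = 5*(-½) + 6 = -5/2 + 6 = 7/2 ≈ 3.5000)
(o*d(0))*C = -(-1)*0*(7/2) = -2*0*(7/2) = 0*(7/2) = 0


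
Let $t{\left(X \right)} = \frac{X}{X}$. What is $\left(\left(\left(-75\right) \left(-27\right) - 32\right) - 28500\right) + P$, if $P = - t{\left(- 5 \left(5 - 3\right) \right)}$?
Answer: $-26508$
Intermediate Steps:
$t{\left(X \right)} = 1$
$P = -1$ ($P = \left(-1\right) 1 = -1$)
$\left(\left(\left(-75\right) \left(-27\right) - 32\right) - 28500\right) + P = \left(\left(\left(-75\right) \left(-27\right) - 32\right) - 28500\right) - 1 = \left(\left(2025 - 32\right) - 28500\right) - 1 = \left(1993 - 28500\right) - 1 = -26507 - 1 = -26508$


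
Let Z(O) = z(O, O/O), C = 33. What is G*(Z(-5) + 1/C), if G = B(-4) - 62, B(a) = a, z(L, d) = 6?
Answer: -398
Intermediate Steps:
Z(O) = 6
G = -66 (G = -4 - 62 = -66)
G*(Z(-5) + 1/C) = -66*(6 + 1/33) = -66*199/33 = -398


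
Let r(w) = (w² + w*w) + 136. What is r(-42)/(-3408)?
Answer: -229/213 ≈ -1.0751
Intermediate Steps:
r(w) = 136 + 2*w² (r(w) = (w² + w²) + 136 = 2*w² + 136 = 136 + 2*w²)
r(-42)/(-3408) = (136 + 2*(-42)²)/(-3408) = (136 + 2*1764)*(-1/3408) = (136 + 3528)*(-1/3408) = 3664*(-1/3408) = -229/213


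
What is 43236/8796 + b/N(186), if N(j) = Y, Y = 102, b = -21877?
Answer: -15668335/74766 ≈ -209.56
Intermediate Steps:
N(j) = 102
43236/8796 + b/N(186) = 43236/8796 - 21877/102 = 43236*(1/8796) - 21877*1/102 = 3603/733 - 21877/102 = -15668335/74766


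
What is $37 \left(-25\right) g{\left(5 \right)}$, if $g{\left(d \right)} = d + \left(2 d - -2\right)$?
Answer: $-15725$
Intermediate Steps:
$g{\left(d \right)} = 2 + 3 d$ ($g{\left(d \right)} = d + \left(2 d + 2\right) = d + \left(2 + 2 d\right) = 2 + 3 d$)
$37 \left(-25\right) g{\left(5 \right)} = 37 \left(-25\right) \left(2 + 3 \cdot 5\right) = - 925 \left(2 + 15\right) = \left(-925\right) 17 = -15725$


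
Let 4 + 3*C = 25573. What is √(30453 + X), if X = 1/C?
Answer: 2*√61448680310/2841 ≈ 174.51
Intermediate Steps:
C = 8523 (C = -4/3 + (⅓)*25573 = -4/3 + 25573/3 = 8523)
X = 1/8523 ≈ 0.00011733
√(30453 + X) = √(30453 + 1/8523) = √(259550920/8523) = 2*√61448680310/2841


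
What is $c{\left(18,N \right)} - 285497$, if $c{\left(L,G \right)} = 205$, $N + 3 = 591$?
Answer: $-285292$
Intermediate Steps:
$N = 588$ ($N = -3 + 591 = 588$)
$c{\left(18,N \right)} - 285497 = 205 - 285497 = -285292$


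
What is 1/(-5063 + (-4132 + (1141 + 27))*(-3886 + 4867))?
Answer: -1/2912747 ≈ -3.4332e-7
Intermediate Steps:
1/(-5063 + (-4132 + (1141 + 27))*(-3886 + 4867)) = 1/(-5063 + (-4132 + 1168)*981) = 1/(-5063 - 2964*981) = 1/(-5063 - 2907684) = 1/(-2912747) = -1/2912747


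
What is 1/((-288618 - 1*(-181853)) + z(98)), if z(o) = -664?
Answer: -1/107429 ≈ -9.3085e-6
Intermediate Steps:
1/((-288618 - 1*(-181853)) + z(98)) = 1/((-288618 - 1*(-181853)) - 664) = 1/((-288618 + 181853) - 664) = 1/(-106765 - 664) = 1/(-107429) = -1/107429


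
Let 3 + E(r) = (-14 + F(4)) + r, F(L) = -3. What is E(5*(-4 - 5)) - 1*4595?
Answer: -4660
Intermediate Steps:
E(r) = -20 + r (E(r) = -3 + ((-14 - 3) + r) = -3 + (-17 + r) = -20 + r)
E(5*(-4 - 5)) - 1*4595 = (-20 + 5*(-4 - 5)) - 1*4595 = (-20 + 5*(-9)) - 4595 = (-20 - 45) - 4595 = -65 - 4595 = -4660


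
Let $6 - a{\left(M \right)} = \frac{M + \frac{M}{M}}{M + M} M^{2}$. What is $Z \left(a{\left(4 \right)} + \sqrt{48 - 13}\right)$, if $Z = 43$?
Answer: $-172 + 43 \sqrt{35} \approx 82.391$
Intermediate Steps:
$a{\left(M \right)} = 6 - \frac{M \left(1 + M\right)}{2}$ ($a{\left(M \right)} = 6 - \frac{M + \frac{M}{M}}{M + M} M^{2} = 6 - \frac{M + 1}{2 M} M^{2} = 6 - \left(1 + M\right) \frac{1}{2 M} M^{2} = 6 - \frac{1 + M}{2 M} M^{2} = 6 - \frac{M \left(1 + M\right)}{2}$)
$Z \left(a{\left(4 \right)} + \sqrt{48 - 13}\right) = 43 \left(\left(6 - 2 - \frac{4^{2}}{2}\right) + \sqrt{48 - 13}\right) = 43 \left(\left(6 - 2 - 8\right) + \sqrt{35}\right) = 43 \left(-4 + \sqrt{35}\right) = -172 + 43 \sqrt{35}$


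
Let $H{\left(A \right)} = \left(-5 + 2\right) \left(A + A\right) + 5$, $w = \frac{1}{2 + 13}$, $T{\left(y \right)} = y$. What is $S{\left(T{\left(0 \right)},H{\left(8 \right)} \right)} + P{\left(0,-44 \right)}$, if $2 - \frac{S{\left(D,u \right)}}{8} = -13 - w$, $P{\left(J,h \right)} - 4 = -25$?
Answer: $\frac{1493}{15} \approx 99.533$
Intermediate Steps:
$P{\left(J,h \right)} = -21$ ($P{\left(J,h \right)} = 4 - 25 = -21$)
$w = \frac{1}{15} \approx 0.066667$
$H{\left(A \right)} = 5 - 6 A$ ($H{\left(A \right)} = - 3 \cdot 2 A + 5 = - 6 A + 5 = 5 - 6 A$)
$S{\left(D,u \right)} = \frac{1808}{15}$ ($S{\left(D,u \right)} = 16 - 8 \left(-13 - \frac{1}{15}\right) = 16 - - \frac{1568}{15} = 16 + \frac{1568}{15} = \frac{1808}{15}$)
$S{\left(T{\left(0 \right)},H{\left(8 \right)} \right)} + P{\left(0,-44 \right)} = \frac{1808}{15} - 21 = \frac{1493}{15}$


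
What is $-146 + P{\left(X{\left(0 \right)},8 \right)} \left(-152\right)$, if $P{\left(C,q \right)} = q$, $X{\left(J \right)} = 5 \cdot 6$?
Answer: $-1362$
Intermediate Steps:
$X{\left(J \right)} = 30$
$-146 + P{\left(X{\left(0 \right)},8 \right)} \left(-152\right) = -146 + 8 \left(-152\right) = -146 - 1216 = -1362$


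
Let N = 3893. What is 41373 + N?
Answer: 45266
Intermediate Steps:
41373 + N = 41373 + 3893 = 45266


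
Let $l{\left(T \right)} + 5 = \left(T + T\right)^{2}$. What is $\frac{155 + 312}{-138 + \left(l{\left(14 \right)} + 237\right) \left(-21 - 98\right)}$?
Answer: $- \frac{467}{121042} \approx -0.0038582$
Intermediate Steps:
$l{\left(T \right)} = -5 + 4 T^{2}$ ($l{\left(T \right)} = -5 + \left(T + T\right)^{2} = -5 + \left(2 T\right)^{2} = -5 + 4 T^{2}$)
$\frac{155 + 312}{-138 + \left(l{\left(14 \right)} + 237\right) \left(-21 - 98\right)} = \frac{155 + 312}{-138 + \left(\left(-5 + 4 \cdot 14^{2}\right) + 237\right) \left(-21 - 98\right)} = \frac{467}{-138 + \left(\left(-5 + 4 \cdot 196\right) + 237\right) \left(-119\right)} = \frac{467}{-138 + \left(\left(-5 + 784\right) + 237\right) \left(-119\right)} = \frac{467}{-138 + \left(779 + 237\right) \left(-119\right)} = \frac{467}{-138 + 1016 \left(-119\right)} = \frac{467}{-138 - 120904} = \frac{467}{-121042} = 467 \left(- \frac{1}{121042}\right) = - \frac{467}{121042}$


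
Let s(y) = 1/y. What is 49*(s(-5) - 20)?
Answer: -4949/5 ≈ -989.80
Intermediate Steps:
49*(s(-5) - 20) = 49*(1/(-5) - 20) = 49*(-1/5 - 20) = 49*(-101/5) = -4949/5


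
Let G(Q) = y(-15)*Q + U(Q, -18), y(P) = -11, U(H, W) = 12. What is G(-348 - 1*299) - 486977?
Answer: -479848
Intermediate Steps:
G(Q) = 12 - 11*Q (G(Q) = -11*Q + 12 = 12 - 11*Q)
G(-348 - 1*299) - 486977 = (12 - 11*(-348 - 1*299)) - 486977 = (12 - 11*(-348 - 299)) - 486977 = (12 - 11*(-647)) - 486977 = (12 + 7117) - 486977 = 7129 - 486977 = -479848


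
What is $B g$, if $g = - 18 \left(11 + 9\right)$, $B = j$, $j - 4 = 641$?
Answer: $-232200$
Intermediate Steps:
$j = 645$ ($j = 4 + 641 = 645$)
$B = 645$
$g = -360$ ($g = \left(-18\right) 20 = -360$)
$B g = 645 \left(-360\right) = -232200$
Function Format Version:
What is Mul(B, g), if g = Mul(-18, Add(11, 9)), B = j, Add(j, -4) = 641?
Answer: -232200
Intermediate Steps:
j = 645 (j = Add(4, 641) = 645)
B = 645
g = -360 (g = Mul(-18, 20) = -360)
Mul(B, g) = Mul(645, -360) = -232200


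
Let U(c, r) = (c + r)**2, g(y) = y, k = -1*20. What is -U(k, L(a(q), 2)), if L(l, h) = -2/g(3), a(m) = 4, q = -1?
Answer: -3844/9 ≈ -427.11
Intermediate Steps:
k = -20
L(l, h) = -2/3
-U(k, L(a(q), 2)) = -(-20 - 2/3)**2 = -(-62/3)**2 = -1*3844/9 = -3844/9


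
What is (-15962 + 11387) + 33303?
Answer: 28728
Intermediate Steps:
(-15962 + 11387) + 33303 = -4575 + 33303 = 28728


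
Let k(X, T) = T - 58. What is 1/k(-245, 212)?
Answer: 1/154 ≈ 0.0064935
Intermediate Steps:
k(X, T) = -58 + T
1/k(-245, 212) = 1/(-58 + 212) = 1/154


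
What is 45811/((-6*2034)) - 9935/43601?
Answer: -2118652151/532106604 ≈ -3.9816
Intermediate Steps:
45811/((-6*2034)) - 9935/43601 = 45811/(-12204) - 9935*1/43601 = 45811*(-1/12204) - 9935/43601 = -45811/12204 - 9935/43601 = -2118652151/532106604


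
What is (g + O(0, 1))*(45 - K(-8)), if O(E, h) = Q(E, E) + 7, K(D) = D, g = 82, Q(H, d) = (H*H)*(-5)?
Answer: 4717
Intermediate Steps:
Q(H, d) = -5*H² (Q(H, d) = H²*(-5) = -5*H²)
O(E, h) = 7 - 5*E² (O(E, h) = -5*E² + 7 = 7 - 5*E²)
(g + O(0, 1))*(45 - K(-8)) = (82 + (7 - 5*0²))*(45 - 1*(-8)) = (82 + (7 - 5*0))*(45 + 8) = (82 + (7 + 0))*53 = (82 + 7)*53 = 89*53 = 4717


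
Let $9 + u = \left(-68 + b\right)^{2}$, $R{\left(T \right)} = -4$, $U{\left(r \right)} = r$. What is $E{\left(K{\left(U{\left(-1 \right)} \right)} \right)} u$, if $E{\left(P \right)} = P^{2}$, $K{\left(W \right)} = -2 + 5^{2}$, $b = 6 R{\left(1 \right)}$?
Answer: $4472695$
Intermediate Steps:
$b = -24$ ($b = 6 \left(-4\right) = -24$)
$u = 8455$ ($u = -9 + \left(-68 - 24\right)^{2} = -9 + \left(-92\right)^{2} = -9 + 8464 = 8455$)
$K{\left(W \right)} = 23$ ($K{\left(W \right)} = -2 + 25 = 23$)
$E{\left(K{\left(U{\left(-1 \right)} \right)} \right)} u = 23^{2} \cdot 8455 = 529 \cdot 8455 = 4472695$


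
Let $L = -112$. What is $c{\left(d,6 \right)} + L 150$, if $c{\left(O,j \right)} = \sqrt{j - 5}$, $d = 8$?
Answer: $-16799$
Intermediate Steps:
$c{\left(O,j \right)} = \sqrt{-5 + j}$
$c{\left(d,6 \right)} + L 150 = \sqrt{-5 + 6} - 16800 = \sqrt{1} - 16800 = 1 - 16800 = -16799$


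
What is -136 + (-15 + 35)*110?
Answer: 2064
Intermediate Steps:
-136 + (-15 + 35)*110 = -136 + 20*110 = -136 + 2200 = 2064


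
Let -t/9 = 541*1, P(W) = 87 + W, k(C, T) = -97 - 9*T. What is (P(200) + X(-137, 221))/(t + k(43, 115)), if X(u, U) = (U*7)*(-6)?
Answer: 8995/6001 ≈ 1.4989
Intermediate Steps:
X(u, U) = -42*U (X(u, U) = (7*U)*(-6) = -42*U)
t = -4869 ≈ -4869.0
(P(200) + X(-137, 221))/(t + k(43, 115)) = ((87 + 200) - 42*221)/(-4869 + (-97 - 9*115)) = (287 - 9282)/(-4869 + (-97 - 1035)) = -8995/(-4869 - 1132) = -8995/(-6001) = -8995*(-1/6001) = 8995/6001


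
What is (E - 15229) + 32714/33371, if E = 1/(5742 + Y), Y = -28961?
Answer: -11799297828026/774841249 ≈ -15228.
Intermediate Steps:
E = -1/23219 (E = 1/(5742 - 28961) = 1/(-23219) = -1/23219 ≈ -4.3068e-5)
(E - 15229) + 32714/33371 = (-1/23219 - 15229) + 32714/33371 = -353602152/23219 + 32714*(1/33371) = -353602152/23219 + 32714/33371 = -11799297828026/774841249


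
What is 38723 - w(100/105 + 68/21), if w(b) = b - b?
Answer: 38723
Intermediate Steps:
w(b) = 0
38723 - w(100/105 + 68/21) = 38723 - 1*0 = 38723 + 0 = 38723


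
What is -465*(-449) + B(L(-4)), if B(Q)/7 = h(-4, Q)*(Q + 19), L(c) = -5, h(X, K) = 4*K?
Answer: 206825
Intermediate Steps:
B(Q) = 28*Q*(19 + Q) (B(Q) = 7*((4*Q)*(Q + 19)) = 7*((4*Q)*(19 + Q)) = 7*(4*Q*(19 + Q)) = 28*Q*(19 + Q))
-465*(-449) + B(L(-4)) = -465*(-449) + 28*(-5)*(19 - 5) = 208785 + 28*(-5)*14 = 208785 - 1960 = 206825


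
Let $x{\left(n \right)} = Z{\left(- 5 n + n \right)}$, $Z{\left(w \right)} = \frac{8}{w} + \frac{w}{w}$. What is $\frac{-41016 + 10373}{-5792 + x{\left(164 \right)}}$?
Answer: $\frac{2512726}{474863} \approx 5.2915$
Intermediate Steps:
$Z{\left(w \right)} = 1 + \frac{8}{w}$ ($Z{\left(w \right)} = \frac{8}{w} + 1 = 1 + \frac{8}{w}$)
$x{\left(n \right)} = - \frac{8 - 4 n}{4 n}$ ($x{\left(n \right)} = \frac{8 + \left(- 5 n + n\right)}{- 5 n + n} = \frac{8 - 4 n}{\left(-4\right) n} = - \frac{1}{4 n} \left(8 - 4 n\right) = - \frac{8 - 4 n}{4 n}$)
$\frac{-41016 + 10373}{-5792 + x{\left(164 \right)}} = \frac{-41016 + 10373}{-5792 + \frac{-2 + 164}{164}} = - \frac{30643}{-5792 + \frac{1}{164} \cdot 162} = - \frac{30643}{-5792 + \frac{81}{82}} = - \frac{30643}{- \frac{474863}{82}} = \left(-30643\right) \left(- \frac{82}{474863}\right) = \frac{2512726}{474863}$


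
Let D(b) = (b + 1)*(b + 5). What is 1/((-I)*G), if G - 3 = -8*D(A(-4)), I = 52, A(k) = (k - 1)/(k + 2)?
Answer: 1/10764 ≈ 9.2902e-5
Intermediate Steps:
A(k) = (-1 + k)/(2 + k)
D(b) = (1 + b)*(5 + b)
G = -207 (G = 3 - 8*(5 + ((-1 - 4)/(2 - 4))² + 6*((-1 - 4)/(2 - 4))) = 3 - 8*(5 + (-5/(-2))² + 6*(-5/(-2))) = 3 - 8*(5 + (-½*(-5))² + 6*(-½*(-5))) = 3 - 8*(5 + (5/2)² + 6*(5/2)) = 3 - 8*(5 + 25/4 + 15) = 3 - 8*105/4 = 3 - 210 = -207)
1/((-I)*G) = 1/(-1*52*(-207)) = 1/(-52*(-207)) = 1/10764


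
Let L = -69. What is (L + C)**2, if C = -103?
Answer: 29584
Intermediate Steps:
(L + C)**2 = (-69 - 103)**2 = (-172)**2 = 29584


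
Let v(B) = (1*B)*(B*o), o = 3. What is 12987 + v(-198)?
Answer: 130599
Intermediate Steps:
v(B) = 3*B² (v(B) = (1*B)*(B*3) = B*(3*B) = 3*B²)
12987 + v(-198) = 12987 + 3*(-198)² = 12987 + 3*39204 = 12987 + 117612 = 130599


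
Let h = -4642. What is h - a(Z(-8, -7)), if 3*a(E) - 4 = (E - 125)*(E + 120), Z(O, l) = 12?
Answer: 986/3 ≈ 328.67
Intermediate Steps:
a(E) = 4/3 + (-125 + E)*(120 + E)/3 (a(E) = 4/3 + ((E - 125)*(E + 120))/3 = 4/3 + ((-125 + E)*(120 + E))/3 = 4/3 + (-125 + E)*(120 + E)/3)
h - a(Z(-8, -7)) = -4642 - (-14996/3 - 5/3*12 + (1/3)*12**2) = -4642 - (-14996/3 - 20 + (1/3)*144) = -4642 - (-14996/3 - 20 + 48) = -4642 - 1*(-14912/3) = -4642 + 14912/3 = 986/3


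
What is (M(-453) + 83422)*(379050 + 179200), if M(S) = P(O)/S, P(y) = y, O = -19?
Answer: 21096370776250/453 ≈ 4.6570e+10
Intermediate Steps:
M(S) = -19/S
(M(-453) + 83422)*(379050 + 179200) = (-19/(-453) + 83422)*(379050 + 179200) = (-19*(-1/453) + 83422)*558250 = (19/453 + 83422)*558250 = (37790185/453)*558250 = 21096370776250/453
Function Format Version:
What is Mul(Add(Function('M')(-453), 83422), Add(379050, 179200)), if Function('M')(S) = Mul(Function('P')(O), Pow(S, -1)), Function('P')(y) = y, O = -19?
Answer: Rational(21096370776250, 453) ≈ 4.6570e+10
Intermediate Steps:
Function('M')(S) = Mul(-19, Pow(S, -1))
Mul(Add(Function('M')(-453), 83422), Add(379050, 179200)) = Mul(Add(Mul(-19, Pow(-453, -1)), 83422), Add(379050, 179200)) = Mul(Add(Mul(-19, Rational(-1, 453)), 83422), 558250) = Mul(Add(Rational(19, 453), 83422), 558250) = Mul(Rational(37790185, 453), 558250) = Rational(21096370776250, 453)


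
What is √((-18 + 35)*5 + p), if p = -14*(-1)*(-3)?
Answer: √43 ≈ 6.5574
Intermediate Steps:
p = -42 (p = 14*(-3) = -42)
√((-18 + 35)*5 + p) = √((-18 + 35)*5 - 42) = √(17*5 - 42) = √(85 - 42) = √43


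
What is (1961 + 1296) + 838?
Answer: 4095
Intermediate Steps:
(1961 + 1296) + 838 = 3257 + 838 = 4095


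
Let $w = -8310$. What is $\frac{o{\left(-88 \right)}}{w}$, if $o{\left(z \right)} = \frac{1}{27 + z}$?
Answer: $\frac{1}{506910} \approx 1.9727 \cdot 10^{-6}$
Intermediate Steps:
$\frac{o{\left(-88 \right)}}{w} = \frac{1}{\left(27 - 88\right) \left(-8310\right)} = \frac{1}{-61} \left(- \frac{1}{8310}\right) = \left(- \frac{1}{61}\right) \left(- \frac{1}{8310}\right) = \frac{1}{506910}$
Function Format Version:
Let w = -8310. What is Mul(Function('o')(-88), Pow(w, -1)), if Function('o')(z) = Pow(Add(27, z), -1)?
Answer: Rational(1, 506910) ≈ 1.9727e-6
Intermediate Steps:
Mul(Function('o')(-88), Pow(w, -1)) = Mul(Pow(Add(27, -88), -1), Pow(-8310, -1)) = Mul(Pow(-61, -1), Rational(-1, 8310)) = Mul(Rational(-1, 61), Rational(-1, 8310)) = Rational(1, 506910)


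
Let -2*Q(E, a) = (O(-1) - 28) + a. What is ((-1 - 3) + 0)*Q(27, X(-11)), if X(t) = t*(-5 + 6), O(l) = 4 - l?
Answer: -68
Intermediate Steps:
X(t) = t (X(t) = t*1 = t)
Q(E, a) = 23/2 - a/2 (Q(E, a) = -(((4 - 1*(-1)) - 28) + a)/2 = -(((4 + 1) - 28) + a)/2 = -((5 - 28) + a)/2 = -(-23 + a)/2 = 23/2 - a/2)
((-1 - 3) + 0)*Q(27, X(-11)) = ((-1 - 3) + 0)*(23/2 - ½*(-11)) = (-4 + 0)*(23/2 + 11/2) = -4*17 = -68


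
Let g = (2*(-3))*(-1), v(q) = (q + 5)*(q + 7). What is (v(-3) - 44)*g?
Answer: -216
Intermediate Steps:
v(q) = (5 + q)*(7 + q)
g = 6 (g = -6*(-1) = 6)
(v(-3) - 44)*g = ((35 + (-3)**2 + 12*(-3)) - 44)*6 = ((35 + 9 - 36) - 44)*6 = (8 - 44)*6 = -36*6 = -216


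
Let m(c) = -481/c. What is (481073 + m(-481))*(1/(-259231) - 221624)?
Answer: -27638572594769730/259231 ≈ -1.0662e+11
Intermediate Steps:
(481073 + m(-481))*(1/(-259231) - 221624) = (481073 - 481/(-481))*(1/(-259231) - 221624) = (481073 - 481*(-1/481))*(-1/259231 - 221624) = (481073 + 1)*(-57451811145/259231) = 481074*(-57451811145/259231) = -27638572594769730/259231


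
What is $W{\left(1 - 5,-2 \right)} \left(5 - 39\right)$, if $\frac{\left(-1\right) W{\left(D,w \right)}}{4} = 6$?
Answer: $816$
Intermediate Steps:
$W{\left(D,w \right)} = -24$ ($W{\left(D,w \right)} = \left(-4\right) 6 = -24$)
$W{\left(1 - 5,-2 \right)} \left(5 - 39\right) = - 24 \left(5 - 39\right) = \left(-24\right) \left(-34\right) = 816$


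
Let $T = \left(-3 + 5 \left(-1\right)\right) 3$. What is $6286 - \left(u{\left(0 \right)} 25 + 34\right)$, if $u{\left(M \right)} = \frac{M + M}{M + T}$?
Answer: $6252$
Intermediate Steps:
$T = -24$ ($T = \left(-3 - 5\right) 3 = \left(-8\right) 3 = -24$)
$u{\left(M \right)} = \frac{2 M}{-24 + M}$ ($u{\left(M \right)} = \frac{M + M}{M - 24} = \frac{2 M}{-24 + M}$)
$6286 - \left(u{\left(0 \right)} 25 + 34\right) = 6286 - \left(2 \cdot 0 \frac{1}{-24 + 0} \cdot 25 + 34\right) = 6286 - \left(2 \cdot 0 \frac{1}{-24} \cdot 25 + 34\right) = 6286 - \left(2 \cdot 0 \left(- \frac{1}{24}\right) 25 + 34\right) = 6286 - \left(0 \cdot 25 + 34\right) = 6286 - \left(0 + 34\right) = 6286 - 34 = 6252$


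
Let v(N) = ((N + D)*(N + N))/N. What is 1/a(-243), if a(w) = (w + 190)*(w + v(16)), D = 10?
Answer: 1/10123 ≈ 9.8785e-5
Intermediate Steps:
v(N) = 20 + 2*N (v(N) = ((N + 10)*(N + N))/N = ((10 + N)*(2*N))/N = (2*N*(10 + N))/N = 20 + 2*N)
a(w) = (52 + w)*(190 + w) (a(w) = (w + 190)*(w + (20 + 2*16)) = (190 + w)*(w + (20 + 32)) = (190 + w)*(w + 52) = (190 + w)*(52 + w) = (52 + w)*(190 + w))
1/a(-243) = 1/(9880 + (-243)² + 242*(-243)) = 1/(9880 + 59049 - 58806) = 1/10123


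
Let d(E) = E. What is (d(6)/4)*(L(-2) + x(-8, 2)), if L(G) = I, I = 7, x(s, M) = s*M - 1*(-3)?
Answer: -9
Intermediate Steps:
x(s, M) = 3 + M*s (x(s, M) = M*s + 3 = 3 + M*s)
L(G) = 7
(d(6)/4)*(L(-2) + x(-8, 2)) = (6/4)*(7 + (3 + 2*(-8))) = (6*(¼))*(7 + (3 - 16)) = 3*(7 - 13)/2 = (3/2)*(-6) = -9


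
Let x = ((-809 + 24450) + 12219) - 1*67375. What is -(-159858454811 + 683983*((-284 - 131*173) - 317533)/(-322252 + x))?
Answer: 56552413100591197/353767 ≈ 1.5986e+11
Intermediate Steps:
x = -31515 (x = (23641 + 12219) - 67375 = 35860 - 67375 = -31515)
-(-159858454811 + 683983*((-284 - 131*173) - 317533)/(-322252 + x)) = -(-159858454811 + 683983*((-284 - 131*173) - 317533)/(-322252 - 31515)) = -683983/(1/(-233717 + ((-284 - 22663) - 317533)/(-353767))) = -683983/(1/(-233717 + (-22947 - 317533)*(-1/353767))) = -683983/(1/(-233717 - 340480*(-1/353767))) = -683983/(1/(-233717 + 340480/353767)) = -683983/(1/(-82681021459/353767)) = -683983/(-353767/82681021459) = -683983*(-82681021459/353767) = 56552413100591197/353767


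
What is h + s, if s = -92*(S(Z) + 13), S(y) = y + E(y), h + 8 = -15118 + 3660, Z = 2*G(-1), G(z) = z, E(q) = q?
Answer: -12294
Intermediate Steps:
Z = -2 (Z = 2*(-1) = -2)
h = -11466 (h = -8 + (-15118 + 3660) = -8 - 11458 = -11466)
S(y) = 2*y (S(y) = y + y = 2*y)
s = -828 (s = -92*(2*(-2) + 13) = -92*(-4 + 13) = -92*9 = -828)
h + s = -11466 - 828 = -12294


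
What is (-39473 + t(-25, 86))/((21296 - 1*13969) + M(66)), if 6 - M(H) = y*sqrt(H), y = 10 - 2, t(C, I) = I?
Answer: -288824871/53768665 - 315096*sqrt(66)/53768665 ≈ -5.4192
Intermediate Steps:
y = 8
M(H) = 6 - 8*sqrt(H)
(-39473 + t(-25, 86))/((21296 - 1*13969) + M(66)) = (-39473 + 86)/((21296 - 1*13969) + (6 - 8*sqrt(66))) = -39387/((21296 - 13969) + (6 - 8*sqrt(66))) = -39387/(7327 + (6 - 8*sqrt(66))) = -39387/(7333 - 8*sqrt(66))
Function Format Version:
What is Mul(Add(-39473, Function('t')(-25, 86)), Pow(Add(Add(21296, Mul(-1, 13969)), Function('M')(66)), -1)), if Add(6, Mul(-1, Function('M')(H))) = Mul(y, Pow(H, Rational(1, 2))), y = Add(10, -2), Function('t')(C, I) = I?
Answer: Add(Rational(-288824871, 53768665), Mul(Rational(-315096, 53768665), Pow(66, Rational(1, 2)))) ≈ -5.4192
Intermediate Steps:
y = 8
Function('M')(H) = Add(6, Mul(-8, Pow(H, Rational(1, 2)))) (Function('M')(H) = Add(6, Mul(-1, Mul(8, Pow(H, Rational(1, 2))))) = Add(6, Mul(-8, Pow(H, Rational(1, 2)))))
Mul(Add(-39473, Function('t')(-25, 86)), Pow(Add(Add(21296, Mul(-1, 13969)), Function('M')(66)), -1)) = Mul(Add(-39473, 86), Pow(Add(Add(21296, Mul(-1, 13969)), Add(6, Mul(-8, Pow(66, Rational(1, 2))))), -1)) = Mul(-39387, Pow(Add(Add(21296, -13969), Add(6, Mul(-8, Pow(66, Rational(1, 2))))), -1)) = Mul(-39387, Pow(Add(7327, Add(6, Mul(-8, Pow(66, Rational(1, 2))))), -1)) = Mul(-39387, Pow(Add(7333, Mul(-8, Pow(66, Rational(1, 2)))), -1))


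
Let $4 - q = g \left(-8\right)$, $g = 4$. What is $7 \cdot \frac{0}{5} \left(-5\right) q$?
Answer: $0$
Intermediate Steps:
$q = 36$ ($q = 4 - 4 \left(-8\right) = 4 - -32 = 4 + 32 = 36$)
$7 \cdot \frac{0}{5} \left(-5\right) q = 7 \cdot \frac{0}{5} \left(-5\right) 36 = 7 \cdot 0 \cdot \frac{1}{5} \left(-5\right) 36 = 7 \cdot 0 \left(-5\right) 36 = 7 \cdot 0 \cdot 36 = 0 \cdot 36 = 0$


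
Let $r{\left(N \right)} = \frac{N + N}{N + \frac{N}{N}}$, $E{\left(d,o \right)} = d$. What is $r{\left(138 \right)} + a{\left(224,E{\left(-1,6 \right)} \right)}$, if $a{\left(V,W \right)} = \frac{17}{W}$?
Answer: $- \frac{2087}{139} \approx -15.014$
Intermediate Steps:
$r{\left(N \right)} = \frac{2 N}{1 + N}$ ($r{\left(N \right)} = \frac{2 N}{N + 1} = \frac{2 N}{1 + N}$)
$r{\left(138 \right)} + a{\left(224,E{\left(-1,6 \right)} \right)} = 2 \cdot 138 \frac{1}{1 + 138} + \frac{17}{-1} = 2 \cdot 138 \cdot \frac{1}{139} + 17 \left(-1\right) = 2 \cdot 138 \cdot \frac{1}{139} - 17 = \frac{276}{139} - 17 = - \frac{2087}{139}$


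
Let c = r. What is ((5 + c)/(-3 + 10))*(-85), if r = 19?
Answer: -2040/7 ≈ -291.43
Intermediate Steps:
c = 19
((5 + c)/(-3 + 10))*(-85) = ((5 + 19)/(-3 + 10))*(-85) = (24/7)*(-85) = -2040/7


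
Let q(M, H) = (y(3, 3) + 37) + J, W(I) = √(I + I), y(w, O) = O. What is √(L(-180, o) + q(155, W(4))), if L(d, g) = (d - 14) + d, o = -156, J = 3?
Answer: I*√331 ≈ 18.193*I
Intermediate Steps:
W(I) = √2*√I (W(I) = √(2*I) = √2*√I)
q(M, H) = 43 (q(M, H) = (3 + 37) + 3 = 40 + 3 = 43)
L(d, g) = -14 + 2*d (L(d, g) = (-14 + d) + d = -14 + 2*d)
√(L(-180, o) + q(155, W(4))) = √((-14 + 2*(-180)) + 43) = √((-14 - 360) + 43) = √(-374 + 43) = √(-331) = I*√331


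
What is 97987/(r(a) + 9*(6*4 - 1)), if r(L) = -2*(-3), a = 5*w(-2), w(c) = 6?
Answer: 97987/213 ≈ 460.03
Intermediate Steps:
a = 30 (a = 5*6 = 30)
r(L) = 6
97987/(r(a) + 9*(6*4 - 1)) = 97987/(6 + 9*(6*4 - 1)) = 97987/(6 + 9*(24 - 1)) = 97987/(6 + 9*23) = 97987/(6 + 207) = 97987/213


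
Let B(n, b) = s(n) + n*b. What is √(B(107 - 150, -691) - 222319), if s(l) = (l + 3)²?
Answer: I*√191006 ≈ 437.04*I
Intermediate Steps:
s(l) = (3 + l)²
B(n, b) = (3 + n)² + b*n (B(n, b) = (3 + n)² + n*b = (3 + n)² + b*n)
√(B(107 - 150, -691) - 222319) = √(((3 + (107 - 150))² - 691*(107 - 150)) - 222319) = √(((3 - 43)² - 691*(-43)) - 222319) = √(((-40)² + 29713) - 222319) = √((1600 + 29713) - 222319) = √(31313 - 222319) = √(-191006) = I*√191006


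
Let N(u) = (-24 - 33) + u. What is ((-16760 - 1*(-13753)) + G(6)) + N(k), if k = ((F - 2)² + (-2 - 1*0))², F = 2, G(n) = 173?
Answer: -2887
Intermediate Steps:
k = 4 (k = ((2 - 2)² + (-2 - 1*0))² = (0² + (-2 + 0))² = (0 - 2)² = (-2)² = 4)
N(u) = -57 + u
((-16760 - 1*(-13753)) + G(6)) + N(k) = ((-16760 - 1*(-13753)) + 173) + (-57 + 4) = ((-16760 + 13753) + 173) - 53 = (-3007 + 173) - 53 = -2834 - 53 = -2887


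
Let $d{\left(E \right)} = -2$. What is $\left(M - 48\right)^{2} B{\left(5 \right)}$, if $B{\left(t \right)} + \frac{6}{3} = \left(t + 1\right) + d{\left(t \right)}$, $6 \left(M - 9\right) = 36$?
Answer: $2178$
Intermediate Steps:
$M = 15$ ($M = 9 + \frac{1}{6} \cdot 36 = 9 + 6 = 15$)
$B{\left(t \right)} = -3 + t$ ($B{\left(t \right)} = -2 + \left(\left(t + 1\right) - 2\right) = -2 + \left(\left(1 + t\right) - 2\right) = -2 + \left(-1 + t\right) = -3 + t$)
$\left(M - 48\right)^{2} B{\left(5 \right)} = \left(15 - 48\right)^{2} \left(-3 + 5\right) = \left(-33\right)^{2} \cdot 2 = 1089 \cdot 2 = 2178$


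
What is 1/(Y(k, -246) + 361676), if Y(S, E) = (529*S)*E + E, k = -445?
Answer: 1/58271060 ≈ 1.7161e-8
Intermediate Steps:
Y(S, E) = E + 529*E*S (Y(S, E) = 529*E*S + E = E + 529*E*S)
1/(Y(k, -246) + 361676) = 1/(-246*(1 + 529*(-445)) + 361676) = 1/(-246*(1 - 235405) + 361676) = 1/(-246*(-235404) + 361676) = 1/(57909384 + 361676) = 1/58271060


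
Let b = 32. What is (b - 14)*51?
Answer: 918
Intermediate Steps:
(b - 14)*51 = (32 - 14)*51 = 18*51 = 918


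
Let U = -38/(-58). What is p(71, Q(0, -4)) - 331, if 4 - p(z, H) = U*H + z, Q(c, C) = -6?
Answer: -11428/29 ≈ -394.07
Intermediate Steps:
U = 19/29 (U = -38*(-1/58) = 19/29 ≈ 0.65517)
p(z, H) = 4 - z - 19*H/29 (p(z, H) = 4 - (19*H/29 + z) = 4 - (z + 19*H/29) = 4 + (-z - 19*H/29) = 4 - z - 19*H/29)
p(71, Q(0, -4)) - 331 = (4 - 1*71 - 19/29*(-6)) - 331 = (4 - 71 + 114/29) - 331 = -1829/29 - 331 = -11428/29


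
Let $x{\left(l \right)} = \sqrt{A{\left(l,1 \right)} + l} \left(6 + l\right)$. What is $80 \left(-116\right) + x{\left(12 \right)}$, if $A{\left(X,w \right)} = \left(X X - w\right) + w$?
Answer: $-9280 + 36 \sqrt{39} \approx -9055.2$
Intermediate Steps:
$A{\left(X,w \right)} = X^{2}$ ($A{\left(X,w \right)} = \left(X^{2} - w\right) + w = X^{2}$)
$x{\left(l \right)} = \sqrt{l + l^{2}} \left(6 + l\right)$ ($x{\left(l \right)} = \sqrt{l^{2} + l} \left(6 + l\right) = \sqrt{l + l^{2}} \left(6 + l\right)$)
$80 \left(-116\right) + x{\left(12 \right)} = 80 \left(-116\right) + \sqrt{12 \left(1 + 12\right)} \left(6 + 12\right) = -9280 + \sqrt{12 \cdot 13} \cdot 18 = -9280 + \sqrt{156} \cdot 18 = -9280 + 2 \sqrt{39} \cdot 18 = -9280 + 36 \sqrt{39}$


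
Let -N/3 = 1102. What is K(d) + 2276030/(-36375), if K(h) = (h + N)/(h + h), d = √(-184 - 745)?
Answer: -903137/14550 + 1653*I*√929/929 ≈ -62.071 + 54.233*I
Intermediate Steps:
N = -3306 (N = -3*1102 = -3306)
d = I*√929 (d = √(-929) = I*√929 ≈ 30.479*I)
K(h) = (-3306 + h)/(2*h) (K(h) = (h - 3306)/(h + h) = (-3306 + h)/((2*h)) = (-3306 + h)*(1/(2*h)) = (-3306 + h)/(2*h))
K(d) + 2276030/(-36375) = (-3306 + I*√929)/(2*((I*√929))) + 2276030/(-36375) = (-I*√929/929)*(-3306 + I*√929)/2 + 2276030*(-1/36375) = -I*√929*(-3306 + I*√929)/1858 - 455206/7275 = -455206/7275 - I*√929*(-3306 + I*√929)/1858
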